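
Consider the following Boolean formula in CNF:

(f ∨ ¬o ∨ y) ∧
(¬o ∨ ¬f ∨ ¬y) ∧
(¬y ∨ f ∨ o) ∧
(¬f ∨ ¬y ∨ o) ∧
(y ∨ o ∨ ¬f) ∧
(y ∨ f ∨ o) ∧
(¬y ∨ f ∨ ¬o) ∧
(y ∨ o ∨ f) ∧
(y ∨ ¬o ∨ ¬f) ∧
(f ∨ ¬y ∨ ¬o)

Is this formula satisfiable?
No

No, the formula is not satisfiable.

No assignment of truth values to the variables can make all 10 clauses true simultaneously.

The formula is UNSAT (unsatisfiable).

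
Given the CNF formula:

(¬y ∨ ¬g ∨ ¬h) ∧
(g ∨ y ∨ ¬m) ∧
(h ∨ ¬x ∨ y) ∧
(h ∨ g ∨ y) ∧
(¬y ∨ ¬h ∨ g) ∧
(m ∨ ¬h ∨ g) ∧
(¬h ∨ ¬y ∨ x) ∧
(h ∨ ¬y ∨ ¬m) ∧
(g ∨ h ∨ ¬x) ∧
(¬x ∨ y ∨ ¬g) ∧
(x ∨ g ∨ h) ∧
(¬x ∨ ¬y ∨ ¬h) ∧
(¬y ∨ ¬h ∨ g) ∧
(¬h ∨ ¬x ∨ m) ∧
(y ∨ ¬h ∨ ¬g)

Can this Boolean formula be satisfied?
Yes

Yes, the formula is satisfiable.

One satisfying assignment is: g=True, y=False, h=False, m=False, x=False

Verification: With this assignment, all 15 clauses evaluate to true.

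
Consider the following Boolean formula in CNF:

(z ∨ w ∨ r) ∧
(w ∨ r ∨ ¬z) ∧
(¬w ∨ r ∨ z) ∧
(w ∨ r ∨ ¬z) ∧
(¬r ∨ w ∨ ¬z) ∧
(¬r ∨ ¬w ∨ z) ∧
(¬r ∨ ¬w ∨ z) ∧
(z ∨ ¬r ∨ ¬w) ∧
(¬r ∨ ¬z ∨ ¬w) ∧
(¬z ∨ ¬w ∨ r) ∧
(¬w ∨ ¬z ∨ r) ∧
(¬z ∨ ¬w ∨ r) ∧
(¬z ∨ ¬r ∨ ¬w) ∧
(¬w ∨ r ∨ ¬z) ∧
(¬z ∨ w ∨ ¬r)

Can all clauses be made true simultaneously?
Yes

Yes, the formula is satisfiable.

One satisfying assignment is: w=False, z=False, r=True

Verification: With this assignment, all 15 clauses evaluate to true.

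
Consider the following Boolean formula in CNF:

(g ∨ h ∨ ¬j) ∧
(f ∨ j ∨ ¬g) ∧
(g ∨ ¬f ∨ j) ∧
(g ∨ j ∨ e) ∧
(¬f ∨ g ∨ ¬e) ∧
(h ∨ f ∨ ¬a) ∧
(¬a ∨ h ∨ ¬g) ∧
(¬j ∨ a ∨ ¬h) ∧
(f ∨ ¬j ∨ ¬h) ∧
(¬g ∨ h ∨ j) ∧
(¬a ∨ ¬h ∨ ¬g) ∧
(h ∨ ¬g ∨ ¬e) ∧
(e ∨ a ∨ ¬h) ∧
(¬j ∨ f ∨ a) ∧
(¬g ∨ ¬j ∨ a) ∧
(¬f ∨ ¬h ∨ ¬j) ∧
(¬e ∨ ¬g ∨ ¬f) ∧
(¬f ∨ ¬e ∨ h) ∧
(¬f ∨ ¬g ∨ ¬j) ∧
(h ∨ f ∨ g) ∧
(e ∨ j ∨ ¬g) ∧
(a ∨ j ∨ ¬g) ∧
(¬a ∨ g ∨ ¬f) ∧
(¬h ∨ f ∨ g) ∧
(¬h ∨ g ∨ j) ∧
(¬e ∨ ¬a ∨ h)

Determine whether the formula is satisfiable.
No

No, the formula is not satisfiable.

No assignment of truth values to the variables can make all 26 clauses true simultaneously.

The formula is UNSAT (unsatisfiable).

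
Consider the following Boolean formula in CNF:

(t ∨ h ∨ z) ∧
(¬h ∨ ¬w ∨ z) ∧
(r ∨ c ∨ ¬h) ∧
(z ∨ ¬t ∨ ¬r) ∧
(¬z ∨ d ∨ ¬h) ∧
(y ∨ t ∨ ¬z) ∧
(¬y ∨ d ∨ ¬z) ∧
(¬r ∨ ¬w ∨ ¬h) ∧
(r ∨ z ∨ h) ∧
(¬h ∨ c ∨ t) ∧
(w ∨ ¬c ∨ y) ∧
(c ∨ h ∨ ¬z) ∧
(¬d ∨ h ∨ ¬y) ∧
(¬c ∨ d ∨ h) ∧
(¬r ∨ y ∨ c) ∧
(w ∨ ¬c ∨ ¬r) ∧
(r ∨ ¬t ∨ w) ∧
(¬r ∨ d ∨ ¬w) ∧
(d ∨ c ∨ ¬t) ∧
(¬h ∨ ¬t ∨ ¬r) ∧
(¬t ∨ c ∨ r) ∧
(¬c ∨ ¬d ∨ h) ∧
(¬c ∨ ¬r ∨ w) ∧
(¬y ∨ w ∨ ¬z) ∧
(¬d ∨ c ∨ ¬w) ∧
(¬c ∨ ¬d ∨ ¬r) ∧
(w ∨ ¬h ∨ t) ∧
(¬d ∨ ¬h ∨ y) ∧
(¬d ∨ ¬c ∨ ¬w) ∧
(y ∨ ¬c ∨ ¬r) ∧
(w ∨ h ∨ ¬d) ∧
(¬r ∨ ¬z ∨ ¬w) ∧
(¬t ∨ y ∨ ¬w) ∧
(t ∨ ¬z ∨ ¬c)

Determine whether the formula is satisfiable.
No

No, the formula is not satisfiable.

No assignment of truth values to the variables can make all 34 clauses true simultaneously.

The formula is UNSAT (unsatisfiable).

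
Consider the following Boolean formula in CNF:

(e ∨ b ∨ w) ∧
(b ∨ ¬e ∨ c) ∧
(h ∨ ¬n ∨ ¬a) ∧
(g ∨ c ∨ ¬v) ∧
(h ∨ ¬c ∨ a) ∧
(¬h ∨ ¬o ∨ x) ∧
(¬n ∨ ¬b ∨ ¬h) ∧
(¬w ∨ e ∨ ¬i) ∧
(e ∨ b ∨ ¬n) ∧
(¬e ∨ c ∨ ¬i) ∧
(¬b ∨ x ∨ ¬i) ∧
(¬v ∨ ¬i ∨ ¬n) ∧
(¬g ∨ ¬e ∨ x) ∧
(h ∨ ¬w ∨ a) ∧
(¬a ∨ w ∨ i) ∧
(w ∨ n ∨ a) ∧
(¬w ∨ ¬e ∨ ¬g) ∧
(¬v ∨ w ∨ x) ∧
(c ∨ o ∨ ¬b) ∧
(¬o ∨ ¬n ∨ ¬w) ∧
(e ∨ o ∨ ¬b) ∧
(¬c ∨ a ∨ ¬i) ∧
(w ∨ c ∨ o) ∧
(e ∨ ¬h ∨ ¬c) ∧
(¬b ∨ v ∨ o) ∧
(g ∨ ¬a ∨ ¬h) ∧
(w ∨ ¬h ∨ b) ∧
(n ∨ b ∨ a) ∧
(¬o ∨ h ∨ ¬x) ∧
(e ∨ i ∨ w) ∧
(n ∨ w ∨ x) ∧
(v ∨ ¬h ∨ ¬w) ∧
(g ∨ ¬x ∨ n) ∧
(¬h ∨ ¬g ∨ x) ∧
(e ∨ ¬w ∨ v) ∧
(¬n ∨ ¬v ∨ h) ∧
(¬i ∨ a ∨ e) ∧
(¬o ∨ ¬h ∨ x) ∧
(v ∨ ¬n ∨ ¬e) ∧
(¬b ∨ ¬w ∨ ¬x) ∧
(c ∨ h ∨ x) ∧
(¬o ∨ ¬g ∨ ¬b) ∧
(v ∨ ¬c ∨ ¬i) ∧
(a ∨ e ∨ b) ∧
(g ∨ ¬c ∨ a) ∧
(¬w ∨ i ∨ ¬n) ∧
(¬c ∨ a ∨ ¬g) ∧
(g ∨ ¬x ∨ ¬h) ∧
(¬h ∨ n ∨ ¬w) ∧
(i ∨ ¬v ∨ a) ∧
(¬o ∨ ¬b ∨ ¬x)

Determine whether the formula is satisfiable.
Yes

Yes, the formula is satisfiable.

One satisfying assignment is: b=False, o=False, g=False, h=False, e=True, v=False, w=True, n=False, c=True, x=False, a=True, i=False

Verification: With this assignment, all 51 clauses evaluate to true.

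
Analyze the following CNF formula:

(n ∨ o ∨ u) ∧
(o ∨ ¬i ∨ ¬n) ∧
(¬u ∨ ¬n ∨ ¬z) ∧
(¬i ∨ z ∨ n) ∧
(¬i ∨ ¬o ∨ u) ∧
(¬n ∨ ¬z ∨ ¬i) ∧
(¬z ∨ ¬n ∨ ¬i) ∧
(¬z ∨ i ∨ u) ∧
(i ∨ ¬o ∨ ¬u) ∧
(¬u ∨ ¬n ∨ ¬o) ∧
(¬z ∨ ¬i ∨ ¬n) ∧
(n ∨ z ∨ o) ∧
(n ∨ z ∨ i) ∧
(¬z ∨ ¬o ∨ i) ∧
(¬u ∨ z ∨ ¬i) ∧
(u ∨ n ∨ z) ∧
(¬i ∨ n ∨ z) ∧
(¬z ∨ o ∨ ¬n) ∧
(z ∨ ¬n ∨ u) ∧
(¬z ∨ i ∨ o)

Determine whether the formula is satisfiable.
Yes

Yes, the formula is satisfiable.

One satisfying assignment is: u=True, o=False, n=True, i=False, z=False

Verification: With this assignment, all 20 clauses evaluate to true.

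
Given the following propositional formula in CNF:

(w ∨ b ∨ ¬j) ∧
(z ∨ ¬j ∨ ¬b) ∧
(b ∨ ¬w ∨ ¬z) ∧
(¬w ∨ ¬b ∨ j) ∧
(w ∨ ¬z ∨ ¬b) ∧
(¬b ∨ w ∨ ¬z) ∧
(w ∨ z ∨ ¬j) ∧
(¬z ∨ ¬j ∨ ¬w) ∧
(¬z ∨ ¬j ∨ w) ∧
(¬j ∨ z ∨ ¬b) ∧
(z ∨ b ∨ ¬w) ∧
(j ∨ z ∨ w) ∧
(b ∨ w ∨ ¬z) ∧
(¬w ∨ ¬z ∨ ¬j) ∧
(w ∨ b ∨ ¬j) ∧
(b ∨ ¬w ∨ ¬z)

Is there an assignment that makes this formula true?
No

No, the formula is not satisfiable.

No assignment of truth values to the variables can make all 16 clauses true simultaneously.

The formula is UNSAT (unsatisfiable).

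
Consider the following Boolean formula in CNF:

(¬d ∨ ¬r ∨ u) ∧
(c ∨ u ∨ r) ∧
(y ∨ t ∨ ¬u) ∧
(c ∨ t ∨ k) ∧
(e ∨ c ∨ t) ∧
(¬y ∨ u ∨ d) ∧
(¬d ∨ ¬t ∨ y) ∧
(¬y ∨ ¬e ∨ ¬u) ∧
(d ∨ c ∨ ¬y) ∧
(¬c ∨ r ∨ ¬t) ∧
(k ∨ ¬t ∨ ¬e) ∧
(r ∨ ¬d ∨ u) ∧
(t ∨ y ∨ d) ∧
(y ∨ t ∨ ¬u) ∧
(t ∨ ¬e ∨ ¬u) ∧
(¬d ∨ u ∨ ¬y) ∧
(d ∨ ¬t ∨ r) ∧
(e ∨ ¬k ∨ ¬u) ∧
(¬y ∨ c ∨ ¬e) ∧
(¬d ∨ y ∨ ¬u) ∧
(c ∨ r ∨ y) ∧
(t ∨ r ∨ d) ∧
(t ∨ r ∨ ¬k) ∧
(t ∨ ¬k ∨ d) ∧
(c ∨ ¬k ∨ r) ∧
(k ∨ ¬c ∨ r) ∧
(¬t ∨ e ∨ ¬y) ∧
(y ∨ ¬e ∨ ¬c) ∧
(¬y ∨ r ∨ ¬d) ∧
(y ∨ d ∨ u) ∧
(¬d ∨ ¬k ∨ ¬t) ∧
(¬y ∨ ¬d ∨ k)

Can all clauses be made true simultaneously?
Yes

Yes, the formula is satisfiable.

One satisfying assignment is: y=True, d=False, k=False, u=True, e=False, r=True, c=True, t=False

Verification: With this assignment, all 32 clauses evaluate to true.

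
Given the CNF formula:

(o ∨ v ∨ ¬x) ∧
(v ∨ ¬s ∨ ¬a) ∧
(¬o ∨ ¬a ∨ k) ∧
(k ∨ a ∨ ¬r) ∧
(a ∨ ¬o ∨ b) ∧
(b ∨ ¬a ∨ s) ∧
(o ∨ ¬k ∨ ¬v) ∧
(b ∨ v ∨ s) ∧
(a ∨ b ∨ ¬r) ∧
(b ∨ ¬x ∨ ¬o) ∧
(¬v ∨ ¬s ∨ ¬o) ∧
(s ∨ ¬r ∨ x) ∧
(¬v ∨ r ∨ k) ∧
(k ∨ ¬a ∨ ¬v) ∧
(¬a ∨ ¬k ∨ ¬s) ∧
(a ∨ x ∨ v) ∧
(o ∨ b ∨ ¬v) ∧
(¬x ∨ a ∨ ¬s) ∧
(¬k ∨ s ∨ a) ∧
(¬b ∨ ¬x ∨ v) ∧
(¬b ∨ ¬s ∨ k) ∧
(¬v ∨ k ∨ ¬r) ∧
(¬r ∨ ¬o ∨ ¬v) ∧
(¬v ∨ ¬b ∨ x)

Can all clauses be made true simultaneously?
Yes

Yes, the formula is satisfiable.

One satisfying assignment is: x=False, a=True, s=False, k=False, b=True, v=False, o=False, r=False

Verification: With this assignment, all 24 clauses evaluate to true.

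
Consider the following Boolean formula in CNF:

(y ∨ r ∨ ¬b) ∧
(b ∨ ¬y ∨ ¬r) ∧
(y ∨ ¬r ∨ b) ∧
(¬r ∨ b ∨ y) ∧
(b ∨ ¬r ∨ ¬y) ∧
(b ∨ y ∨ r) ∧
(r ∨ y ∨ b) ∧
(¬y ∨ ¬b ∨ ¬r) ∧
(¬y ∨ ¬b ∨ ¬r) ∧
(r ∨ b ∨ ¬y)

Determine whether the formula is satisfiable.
Yes

Yes, the formula is satisfiable.

One satisfying assignment is: y=False, b=True, r=True

Verification: With this assignment, all 10 clauses evaluate to true.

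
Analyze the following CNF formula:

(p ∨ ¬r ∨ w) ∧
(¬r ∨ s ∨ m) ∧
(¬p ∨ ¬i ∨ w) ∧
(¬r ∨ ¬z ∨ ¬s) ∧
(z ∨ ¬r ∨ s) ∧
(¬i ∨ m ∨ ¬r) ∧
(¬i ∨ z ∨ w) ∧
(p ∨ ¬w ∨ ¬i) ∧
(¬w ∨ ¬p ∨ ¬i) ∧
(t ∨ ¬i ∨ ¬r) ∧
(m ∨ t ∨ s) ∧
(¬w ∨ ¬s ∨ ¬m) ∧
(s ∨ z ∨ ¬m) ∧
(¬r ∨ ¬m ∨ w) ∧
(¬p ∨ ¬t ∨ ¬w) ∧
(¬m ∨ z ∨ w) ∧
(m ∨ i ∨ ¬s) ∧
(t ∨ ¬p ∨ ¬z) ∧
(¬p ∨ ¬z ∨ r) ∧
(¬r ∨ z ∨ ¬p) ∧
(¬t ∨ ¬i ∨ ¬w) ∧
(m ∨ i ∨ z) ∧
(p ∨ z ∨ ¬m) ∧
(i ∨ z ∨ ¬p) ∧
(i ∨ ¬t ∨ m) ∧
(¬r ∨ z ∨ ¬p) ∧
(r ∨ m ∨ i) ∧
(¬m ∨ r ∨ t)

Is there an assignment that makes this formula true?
Yes

Yes, the formula is satisfiable.

One satisfying assignment is: t=False, p=False, w=True, m=True, z=True, i=False, s=False, r=True

Verification: With this assignment, all 28 clauses evaluate to true.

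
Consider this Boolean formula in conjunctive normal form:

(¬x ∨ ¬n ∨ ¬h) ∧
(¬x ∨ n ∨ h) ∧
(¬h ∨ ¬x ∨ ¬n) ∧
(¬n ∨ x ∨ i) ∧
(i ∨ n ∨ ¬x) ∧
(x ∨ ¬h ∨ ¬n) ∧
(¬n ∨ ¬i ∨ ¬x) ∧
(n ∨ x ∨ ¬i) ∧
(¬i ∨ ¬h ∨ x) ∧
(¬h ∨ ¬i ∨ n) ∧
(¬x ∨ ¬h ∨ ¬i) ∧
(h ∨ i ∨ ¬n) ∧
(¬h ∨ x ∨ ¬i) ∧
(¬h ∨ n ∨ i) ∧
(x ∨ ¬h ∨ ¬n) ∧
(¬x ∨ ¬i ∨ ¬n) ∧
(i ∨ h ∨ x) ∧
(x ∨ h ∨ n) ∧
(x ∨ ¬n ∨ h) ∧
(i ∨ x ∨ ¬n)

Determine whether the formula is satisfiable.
No

No, the formula is not satisfiable.

No assignment of truth values to the variables can make all 20 clauses true simultaneously.

The formula is UNSAT (unsatisfiable).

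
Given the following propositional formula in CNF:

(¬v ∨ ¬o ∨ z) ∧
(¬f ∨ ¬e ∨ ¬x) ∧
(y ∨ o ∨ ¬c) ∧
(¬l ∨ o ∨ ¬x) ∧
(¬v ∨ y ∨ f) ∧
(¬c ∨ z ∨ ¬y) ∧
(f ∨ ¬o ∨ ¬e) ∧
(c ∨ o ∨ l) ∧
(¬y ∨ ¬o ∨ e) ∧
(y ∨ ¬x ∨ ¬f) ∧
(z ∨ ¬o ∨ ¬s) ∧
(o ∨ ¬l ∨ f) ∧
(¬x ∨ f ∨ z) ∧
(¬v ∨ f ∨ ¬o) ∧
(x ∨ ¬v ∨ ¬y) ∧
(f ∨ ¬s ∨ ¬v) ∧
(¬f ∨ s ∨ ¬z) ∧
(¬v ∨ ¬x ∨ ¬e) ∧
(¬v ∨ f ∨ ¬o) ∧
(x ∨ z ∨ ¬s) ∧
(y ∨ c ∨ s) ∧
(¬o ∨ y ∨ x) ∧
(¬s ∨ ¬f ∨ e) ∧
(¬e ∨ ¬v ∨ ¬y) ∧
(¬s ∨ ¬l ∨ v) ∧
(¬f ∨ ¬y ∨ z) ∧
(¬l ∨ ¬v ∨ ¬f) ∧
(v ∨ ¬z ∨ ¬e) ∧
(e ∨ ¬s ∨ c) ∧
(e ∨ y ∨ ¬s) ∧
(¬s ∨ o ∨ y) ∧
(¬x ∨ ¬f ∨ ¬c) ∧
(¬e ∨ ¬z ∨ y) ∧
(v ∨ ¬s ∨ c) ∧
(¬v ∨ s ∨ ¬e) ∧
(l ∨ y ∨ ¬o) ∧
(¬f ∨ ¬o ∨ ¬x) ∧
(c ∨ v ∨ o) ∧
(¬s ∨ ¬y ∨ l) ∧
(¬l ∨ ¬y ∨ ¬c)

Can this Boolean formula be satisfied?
Yes

Yes, the formula is satisfiable.

One satisfying assignment is: l=True, z=True, o=True, e=False, c=True, v=False, f=False, y=False, x=True, s=False

Verification: With this assignment, all 40 clauses evaluate to true.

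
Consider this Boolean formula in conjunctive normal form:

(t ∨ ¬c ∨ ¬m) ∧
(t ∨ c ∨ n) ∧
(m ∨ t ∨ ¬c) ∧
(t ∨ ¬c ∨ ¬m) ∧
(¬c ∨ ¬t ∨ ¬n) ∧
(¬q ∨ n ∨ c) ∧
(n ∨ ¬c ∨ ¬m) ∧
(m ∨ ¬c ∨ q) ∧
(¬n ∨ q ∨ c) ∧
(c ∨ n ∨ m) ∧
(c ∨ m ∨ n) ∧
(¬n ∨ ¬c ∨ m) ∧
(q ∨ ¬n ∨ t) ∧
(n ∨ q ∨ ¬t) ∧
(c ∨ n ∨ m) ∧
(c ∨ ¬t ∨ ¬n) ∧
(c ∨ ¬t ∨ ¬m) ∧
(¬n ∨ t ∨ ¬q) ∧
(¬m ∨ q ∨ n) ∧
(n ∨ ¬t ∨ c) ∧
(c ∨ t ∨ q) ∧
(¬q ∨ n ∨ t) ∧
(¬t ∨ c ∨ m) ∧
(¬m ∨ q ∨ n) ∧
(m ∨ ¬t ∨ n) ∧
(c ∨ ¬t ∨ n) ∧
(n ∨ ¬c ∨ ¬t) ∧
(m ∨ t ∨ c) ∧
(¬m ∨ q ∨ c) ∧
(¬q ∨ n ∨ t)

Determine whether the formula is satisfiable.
No

No, the formula is not satisfiable.

No assignment of truth values to the variables can make all 30 clauses true simultaneously.

The formula is UNSAT (unsatisfiable).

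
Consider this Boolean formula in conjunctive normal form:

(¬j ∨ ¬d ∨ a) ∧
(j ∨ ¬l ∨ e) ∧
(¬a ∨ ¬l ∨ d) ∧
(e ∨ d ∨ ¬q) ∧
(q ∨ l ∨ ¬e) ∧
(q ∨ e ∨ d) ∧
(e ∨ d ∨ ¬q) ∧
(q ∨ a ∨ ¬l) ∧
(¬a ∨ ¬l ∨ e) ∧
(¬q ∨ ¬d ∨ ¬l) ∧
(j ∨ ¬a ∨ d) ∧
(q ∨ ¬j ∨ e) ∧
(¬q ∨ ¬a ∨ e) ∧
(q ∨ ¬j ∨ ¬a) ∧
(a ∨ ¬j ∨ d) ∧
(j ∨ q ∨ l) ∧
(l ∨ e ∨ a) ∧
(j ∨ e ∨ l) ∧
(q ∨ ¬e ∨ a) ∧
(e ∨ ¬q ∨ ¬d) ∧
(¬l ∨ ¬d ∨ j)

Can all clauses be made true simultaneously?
Yes

Yes, the formula is satisfiable.

One satisfying assignment is: a=False, l=False, d=False, j=False, e=True, q=True

Verification: With this assignment, all 21 clauses evaluate to true.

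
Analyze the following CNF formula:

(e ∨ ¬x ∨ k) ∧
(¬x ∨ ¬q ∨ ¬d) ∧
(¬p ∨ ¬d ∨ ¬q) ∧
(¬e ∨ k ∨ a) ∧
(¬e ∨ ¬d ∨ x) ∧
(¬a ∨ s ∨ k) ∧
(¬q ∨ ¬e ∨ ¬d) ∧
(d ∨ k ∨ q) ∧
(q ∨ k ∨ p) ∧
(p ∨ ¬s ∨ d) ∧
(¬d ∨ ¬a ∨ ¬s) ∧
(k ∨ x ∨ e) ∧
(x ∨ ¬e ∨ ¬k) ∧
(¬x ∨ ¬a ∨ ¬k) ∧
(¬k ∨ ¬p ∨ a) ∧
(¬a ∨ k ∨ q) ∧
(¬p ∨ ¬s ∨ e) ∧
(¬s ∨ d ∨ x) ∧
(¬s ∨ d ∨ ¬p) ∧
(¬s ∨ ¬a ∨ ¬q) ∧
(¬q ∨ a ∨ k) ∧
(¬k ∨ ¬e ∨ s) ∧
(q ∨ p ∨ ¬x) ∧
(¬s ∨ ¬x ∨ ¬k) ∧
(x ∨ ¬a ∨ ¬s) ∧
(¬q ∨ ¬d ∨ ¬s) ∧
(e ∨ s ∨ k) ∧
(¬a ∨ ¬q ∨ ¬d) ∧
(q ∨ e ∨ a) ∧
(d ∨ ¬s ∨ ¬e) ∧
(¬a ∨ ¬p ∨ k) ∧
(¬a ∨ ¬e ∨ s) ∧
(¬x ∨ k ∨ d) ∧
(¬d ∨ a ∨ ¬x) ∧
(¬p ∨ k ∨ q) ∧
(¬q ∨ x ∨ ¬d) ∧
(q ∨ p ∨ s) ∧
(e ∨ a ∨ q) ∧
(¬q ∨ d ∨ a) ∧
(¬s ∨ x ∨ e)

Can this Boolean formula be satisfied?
Yes

Yes, the formula is satisfiable.

One satisfying assignment is: s=False, p=False, d=False, x=False, q=True, e=False, k=True, a=True

Verification: With this assignment, all 40 clauses evaluate to true.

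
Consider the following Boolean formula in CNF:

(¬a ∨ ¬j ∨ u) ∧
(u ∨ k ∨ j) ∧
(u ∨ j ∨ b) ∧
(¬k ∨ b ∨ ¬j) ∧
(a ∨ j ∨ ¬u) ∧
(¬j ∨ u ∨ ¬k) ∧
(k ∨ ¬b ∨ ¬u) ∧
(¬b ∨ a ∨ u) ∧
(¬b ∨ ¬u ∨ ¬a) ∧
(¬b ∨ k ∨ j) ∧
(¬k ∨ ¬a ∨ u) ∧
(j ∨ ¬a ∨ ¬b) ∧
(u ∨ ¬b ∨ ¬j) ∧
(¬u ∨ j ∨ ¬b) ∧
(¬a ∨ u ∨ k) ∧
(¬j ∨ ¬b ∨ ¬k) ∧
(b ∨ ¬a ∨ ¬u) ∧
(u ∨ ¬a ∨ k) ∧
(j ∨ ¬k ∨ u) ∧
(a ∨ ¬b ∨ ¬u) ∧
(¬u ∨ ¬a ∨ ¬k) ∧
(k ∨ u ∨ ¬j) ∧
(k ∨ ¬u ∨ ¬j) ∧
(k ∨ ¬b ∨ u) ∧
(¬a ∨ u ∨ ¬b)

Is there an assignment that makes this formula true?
No

No, the formula is not satisfiable.

No assignment of truth values to the variables can make all 25 clauses true simultaneously.

The formula is UNSAT (unsatisfiable).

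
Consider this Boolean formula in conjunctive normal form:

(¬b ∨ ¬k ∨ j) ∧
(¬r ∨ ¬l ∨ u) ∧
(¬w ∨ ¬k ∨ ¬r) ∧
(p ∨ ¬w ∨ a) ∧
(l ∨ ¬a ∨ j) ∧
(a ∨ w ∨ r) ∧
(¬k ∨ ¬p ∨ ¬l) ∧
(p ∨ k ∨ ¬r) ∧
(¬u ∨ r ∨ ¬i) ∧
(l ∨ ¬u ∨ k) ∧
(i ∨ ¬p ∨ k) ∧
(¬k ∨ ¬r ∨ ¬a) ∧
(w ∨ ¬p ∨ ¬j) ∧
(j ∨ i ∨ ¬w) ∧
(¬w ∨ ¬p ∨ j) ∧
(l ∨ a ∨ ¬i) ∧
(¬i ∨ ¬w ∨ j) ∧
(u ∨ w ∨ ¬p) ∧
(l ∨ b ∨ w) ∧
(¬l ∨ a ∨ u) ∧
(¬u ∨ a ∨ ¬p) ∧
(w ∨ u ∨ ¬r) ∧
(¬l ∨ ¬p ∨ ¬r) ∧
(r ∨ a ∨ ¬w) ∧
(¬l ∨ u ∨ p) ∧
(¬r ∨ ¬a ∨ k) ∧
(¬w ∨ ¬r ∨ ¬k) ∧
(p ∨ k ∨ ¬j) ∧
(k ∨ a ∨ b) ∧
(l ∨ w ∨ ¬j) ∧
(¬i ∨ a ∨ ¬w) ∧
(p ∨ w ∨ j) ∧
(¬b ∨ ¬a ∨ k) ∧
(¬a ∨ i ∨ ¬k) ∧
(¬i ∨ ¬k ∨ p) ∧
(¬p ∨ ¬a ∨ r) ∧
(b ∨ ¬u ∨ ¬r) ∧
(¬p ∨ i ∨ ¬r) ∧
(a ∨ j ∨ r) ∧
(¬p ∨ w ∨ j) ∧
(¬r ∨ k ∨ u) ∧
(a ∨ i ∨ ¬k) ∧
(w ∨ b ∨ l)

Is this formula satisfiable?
No

No, the formula is not satisfiable.

No assignment of truth values to the variables can make all 43 clauses true simultaneously.

The formula is UNSAT (unsatisfiable).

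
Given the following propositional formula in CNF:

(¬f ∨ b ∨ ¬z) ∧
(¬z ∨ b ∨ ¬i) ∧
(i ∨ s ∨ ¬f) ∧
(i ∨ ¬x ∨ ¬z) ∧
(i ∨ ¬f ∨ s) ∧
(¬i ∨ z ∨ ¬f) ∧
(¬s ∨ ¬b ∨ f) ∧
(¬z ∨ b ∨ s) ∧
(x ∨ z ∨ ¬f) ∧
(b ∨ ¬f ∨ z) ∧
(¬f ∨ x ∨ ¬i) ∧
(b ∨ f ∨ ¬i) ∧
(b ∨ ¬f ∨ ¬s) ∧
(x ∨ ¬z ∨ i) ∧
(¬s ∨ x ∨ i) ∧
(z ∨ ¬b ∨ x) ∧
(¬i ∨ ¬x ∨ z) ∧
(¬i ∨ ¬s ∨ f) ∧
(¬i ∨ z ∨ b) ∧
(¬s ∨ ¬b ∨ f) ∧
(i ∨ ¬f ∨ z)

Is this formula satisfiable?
Yes

Yes, the formula is satisfiable.

One satisfying assignment is: s=False, x=False, f=False, i=False, z=False, b=False

Verification: With this assignment, all 21 clauses evaluate to true.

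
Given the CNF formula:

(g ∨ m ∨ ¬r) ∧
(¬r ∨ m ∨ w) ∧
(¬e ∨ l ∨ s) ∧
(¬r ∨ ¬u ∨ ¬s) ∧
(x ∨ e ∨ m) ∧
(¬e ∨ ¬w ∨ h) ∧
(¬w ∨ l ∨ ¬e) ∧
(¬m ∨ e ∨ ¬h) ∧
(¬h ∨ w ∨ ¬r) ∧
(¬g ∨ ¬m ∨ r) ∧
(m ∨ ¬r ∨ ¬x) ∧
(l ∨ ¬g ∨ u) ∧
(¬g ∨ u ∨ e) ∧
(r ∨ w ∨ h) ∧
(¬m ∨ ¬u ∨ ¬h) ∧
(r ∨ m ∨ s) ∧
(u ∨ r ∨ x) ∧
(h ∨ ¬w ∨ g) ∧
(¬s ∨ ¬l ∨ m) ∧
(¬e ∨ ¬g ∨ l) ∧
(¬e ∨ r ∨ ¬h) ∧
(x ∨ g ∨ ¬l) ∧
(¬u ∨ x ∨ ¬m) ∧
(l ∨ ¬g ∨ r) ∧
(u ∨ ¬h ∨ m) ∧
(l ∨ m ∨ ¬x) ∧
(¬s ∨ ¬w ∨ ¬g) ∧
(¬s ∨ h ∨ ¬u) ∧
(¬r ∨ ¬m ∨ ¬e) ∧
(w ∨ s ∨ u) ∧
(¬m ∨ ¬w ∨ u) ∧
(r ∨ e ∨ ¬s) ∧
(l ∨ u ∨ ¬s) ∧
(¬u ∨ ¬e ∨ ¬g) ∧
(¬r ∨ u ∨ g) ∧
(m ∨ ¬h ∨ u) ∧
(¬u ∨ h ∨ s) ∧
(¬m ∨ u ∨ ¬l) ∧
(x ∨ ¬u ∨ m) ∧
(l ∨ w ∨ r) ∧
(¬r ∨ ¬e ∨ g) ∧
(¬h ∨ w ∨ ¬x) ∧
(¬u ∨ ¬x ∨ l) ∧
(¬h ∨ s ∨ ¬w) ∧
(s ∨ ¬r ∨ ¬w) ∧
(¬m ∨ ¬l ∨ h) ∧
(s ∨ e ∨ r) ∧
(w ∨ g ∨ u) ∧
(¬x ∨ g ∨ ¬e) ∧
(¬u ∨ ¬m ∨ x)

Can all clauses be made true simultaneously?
No

No, the formula is not satisfiable.

No assignment of truth values to the variables can make all 50 clauses true simultaneously.

The formula is UNSAT (unsatisfiable).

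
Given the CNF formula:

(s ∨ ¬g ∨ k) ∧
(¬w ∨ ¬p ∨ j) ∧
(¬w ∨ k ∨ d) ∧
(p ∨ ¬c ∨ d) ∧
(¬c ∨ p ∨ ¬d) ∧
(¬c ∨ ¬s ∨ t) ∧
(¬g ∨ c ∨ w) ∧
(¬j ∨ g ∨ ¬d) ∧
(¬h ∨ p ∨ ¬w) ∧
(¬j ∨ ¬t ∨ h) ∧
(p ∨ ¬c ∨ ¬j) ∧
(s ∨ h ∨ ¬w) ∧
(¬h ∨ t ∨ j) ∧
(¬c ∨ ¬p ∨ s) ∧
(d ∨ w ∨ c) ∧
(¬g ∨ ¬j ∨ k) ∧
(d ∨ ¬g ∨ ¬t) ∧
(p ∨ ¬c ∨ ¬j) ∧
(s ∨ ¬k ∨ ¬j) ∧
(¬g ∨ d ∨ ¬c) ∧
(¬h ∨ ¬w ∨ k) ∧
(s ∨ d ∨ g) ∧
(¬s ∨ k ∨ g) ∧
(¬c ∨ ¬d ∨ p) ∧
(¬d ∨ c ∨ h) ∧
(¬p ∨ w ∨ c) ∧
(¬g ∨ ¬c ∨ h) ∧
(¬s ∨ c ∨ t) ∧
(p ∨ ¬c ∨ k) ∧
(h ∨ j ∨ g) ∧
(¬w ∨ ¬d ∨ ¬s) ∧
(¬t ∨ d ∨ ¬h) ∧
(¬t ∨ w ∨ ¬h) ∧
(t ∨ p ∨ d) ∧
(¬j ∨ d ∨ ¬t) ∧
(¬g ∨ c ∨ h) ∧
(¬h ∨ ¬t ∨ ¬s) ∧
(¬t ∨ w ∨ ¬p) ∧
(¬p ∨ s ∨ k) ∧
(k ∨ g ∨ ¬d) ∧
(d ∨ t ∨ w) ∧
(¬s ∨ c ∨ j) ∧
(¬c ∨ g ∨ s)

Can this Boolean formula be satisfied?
No

No, the formula is not satisfiable.

No assignment of truth values to the variables can make all 43 clauses true simultaneously.

The formula is UNSAT (unsatisfiable).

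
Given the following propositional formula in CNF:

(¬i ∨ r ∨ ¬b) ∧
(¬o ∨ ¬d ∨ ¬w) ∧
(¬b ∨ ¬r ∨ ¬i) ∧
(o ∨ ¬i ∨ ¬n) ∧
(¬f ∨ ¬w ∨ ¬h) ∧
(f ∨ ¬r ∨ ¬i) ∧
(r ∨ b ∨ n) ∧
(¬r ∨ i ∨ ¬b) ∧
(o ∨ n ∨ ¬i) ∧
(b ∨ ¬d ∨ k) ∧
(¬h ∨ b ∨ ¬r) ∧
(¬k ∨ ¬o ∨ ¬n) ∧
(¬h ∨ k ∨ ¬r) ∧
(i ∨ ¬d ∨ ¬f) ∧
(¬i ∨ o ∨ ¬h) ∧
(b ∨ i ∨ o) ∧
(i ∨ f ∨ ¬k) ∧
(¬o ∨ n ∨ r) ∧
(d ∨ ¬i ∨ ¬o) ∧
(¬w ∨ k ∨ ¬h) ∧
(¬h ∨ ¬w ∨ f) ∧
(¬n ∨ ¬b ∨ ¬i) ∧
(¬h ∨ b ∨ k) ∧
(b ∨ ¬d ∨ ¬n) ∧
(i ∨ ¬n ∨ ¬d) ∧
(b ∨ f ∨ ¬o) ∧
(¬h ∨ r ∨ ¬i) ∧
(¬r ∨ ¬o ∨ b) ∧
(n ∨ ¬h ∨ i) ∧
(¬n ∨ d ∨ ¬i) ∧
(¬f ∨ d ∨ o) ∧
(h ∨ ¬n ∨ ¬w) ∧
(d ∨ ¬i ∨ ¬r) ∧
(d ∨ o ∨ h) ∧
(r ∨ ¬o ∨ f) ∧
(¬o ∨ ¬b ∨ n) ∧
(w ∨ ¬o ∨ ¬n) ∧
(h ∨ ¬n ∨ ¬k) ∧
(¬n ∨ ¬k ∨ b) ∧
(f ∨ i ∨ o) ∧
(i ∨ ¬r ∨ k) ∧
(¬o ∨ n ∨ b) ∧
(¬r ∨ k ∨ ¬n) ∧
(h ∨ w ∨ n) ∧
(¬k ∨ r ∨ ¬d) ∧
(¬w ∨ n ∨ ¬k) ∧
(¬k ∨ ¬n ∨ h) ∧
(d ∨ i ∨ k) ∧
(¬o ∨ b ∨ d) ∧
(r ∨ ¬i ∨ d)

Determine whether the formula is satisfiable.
No

No, the formula is not satisfiable.

No assignment of truth values to the variables can make all 50 clauses true simultaneously.

The formula is UNSAT (unsatisfiable).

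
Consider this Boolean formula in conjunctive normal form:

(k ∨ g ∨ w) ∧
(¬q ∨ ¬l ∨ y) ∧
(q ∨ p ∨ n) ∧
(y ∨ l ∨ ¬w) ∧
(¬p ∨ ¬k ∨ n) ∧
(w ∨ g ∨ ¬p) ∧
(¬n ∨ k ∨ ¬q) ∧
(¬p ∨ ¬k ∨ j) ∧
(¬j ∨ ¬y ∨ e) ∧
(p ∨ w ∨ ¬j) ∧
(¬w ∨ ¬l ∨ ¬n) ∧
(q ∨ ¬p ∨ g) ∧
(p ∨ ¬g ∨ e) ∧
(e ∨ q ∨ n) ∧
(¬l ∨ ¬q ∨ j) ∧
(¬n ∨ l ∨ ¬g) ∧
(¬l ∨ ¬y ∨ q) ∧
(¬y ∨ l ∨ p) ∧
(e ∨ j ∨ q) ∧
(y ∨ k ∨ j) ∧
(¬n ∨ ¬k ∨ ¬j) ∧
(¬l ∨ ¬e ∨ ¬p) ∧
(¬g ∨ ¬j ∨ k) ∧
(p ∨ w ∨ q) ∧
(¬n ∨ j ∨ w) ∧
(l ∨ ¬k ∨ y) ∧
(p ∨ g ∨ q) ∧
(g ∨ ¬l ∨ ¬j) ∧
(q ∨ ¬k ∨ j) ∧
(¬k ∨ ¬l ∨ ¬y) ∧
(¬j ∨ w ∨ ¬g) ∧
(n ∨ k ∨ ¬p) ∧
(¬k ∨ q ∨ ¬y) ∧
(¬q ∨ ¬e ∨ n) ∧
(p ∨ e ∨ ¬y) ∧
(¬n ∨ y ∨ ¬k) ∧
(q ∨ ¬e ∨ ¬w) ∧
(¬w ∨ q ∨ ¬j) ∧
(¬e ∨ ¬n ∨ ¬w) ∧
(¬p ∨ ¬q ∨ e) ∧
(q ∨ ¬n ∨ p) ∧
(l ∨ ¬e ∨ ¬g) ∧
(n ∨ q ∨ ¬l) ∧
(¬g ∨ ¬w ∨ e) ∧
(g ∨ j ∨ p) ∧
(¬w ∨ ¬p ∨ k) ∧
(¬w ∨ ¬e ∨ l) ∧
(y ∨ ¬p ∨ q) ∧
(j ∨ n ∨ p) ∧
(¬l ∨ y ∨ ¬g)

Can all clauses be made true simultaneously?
No

No, the formula is not satisfiable.

No assignment of truth values to the variables can make all 50 clauses true simultaneously.

The formula is UNSAT (unsatisfiable).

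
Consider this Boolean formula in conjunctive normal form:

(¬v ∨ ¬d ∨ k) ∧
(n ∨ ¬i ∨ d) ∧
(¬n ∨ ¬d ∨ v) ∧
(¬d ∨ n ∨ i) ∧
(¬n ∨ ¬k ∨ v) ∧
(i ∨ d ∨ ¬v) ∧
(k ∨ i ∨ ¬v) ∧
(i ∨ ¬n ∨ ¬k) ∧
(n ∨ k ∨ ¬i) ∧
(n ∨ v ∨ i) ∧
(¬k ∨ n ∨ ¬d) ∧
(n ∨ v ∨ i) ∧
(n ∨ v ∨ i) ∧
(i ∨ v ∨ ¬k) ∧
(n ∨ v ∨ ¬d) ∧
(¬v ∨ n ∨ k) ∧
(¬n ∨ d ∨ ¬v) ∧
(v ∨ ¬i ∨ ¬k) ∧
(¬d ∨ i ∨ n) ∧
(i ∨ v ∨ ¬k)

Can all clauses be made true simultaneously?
Yes

Yes, the formula is satisfiable.

One satisfying assignment is: n=True, v=False, i=False, d=False, k=False

Verification: With this assignment, all 20 clauses evaluate to true.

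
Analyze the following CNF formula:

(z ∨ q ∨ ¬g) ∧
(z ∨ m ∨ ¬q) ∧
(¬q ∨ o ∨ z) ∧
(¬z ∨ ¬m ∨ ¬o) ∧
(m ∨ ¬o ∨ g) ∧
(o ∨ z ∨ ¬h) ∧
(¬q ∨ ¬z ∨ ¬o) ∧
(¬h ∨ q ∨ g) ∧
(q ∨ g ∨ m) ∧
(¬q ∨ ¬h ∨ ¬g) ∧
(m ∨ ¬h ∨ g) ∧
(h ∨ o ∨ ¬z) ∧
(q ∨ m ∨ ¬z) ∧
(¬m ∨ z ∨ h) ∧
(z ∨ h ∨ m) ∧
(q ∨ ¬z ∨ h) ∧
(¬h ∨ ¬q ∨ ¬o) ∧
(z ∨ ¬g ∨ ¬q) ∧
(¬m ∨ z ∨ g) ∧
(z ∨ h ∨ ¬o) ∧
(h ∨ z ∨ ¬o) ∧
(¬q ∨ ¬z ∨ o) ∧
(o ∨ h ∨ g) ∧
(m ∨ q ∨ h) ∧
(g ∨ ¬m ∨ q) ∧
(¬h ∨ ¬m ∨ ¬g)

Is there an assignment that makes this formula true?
No

No, the formula is not satisfiable.

No assignment of truth values to the variables can make all 26 clauses true simultaneously.

The formula is UNSAT (unsatisfiable).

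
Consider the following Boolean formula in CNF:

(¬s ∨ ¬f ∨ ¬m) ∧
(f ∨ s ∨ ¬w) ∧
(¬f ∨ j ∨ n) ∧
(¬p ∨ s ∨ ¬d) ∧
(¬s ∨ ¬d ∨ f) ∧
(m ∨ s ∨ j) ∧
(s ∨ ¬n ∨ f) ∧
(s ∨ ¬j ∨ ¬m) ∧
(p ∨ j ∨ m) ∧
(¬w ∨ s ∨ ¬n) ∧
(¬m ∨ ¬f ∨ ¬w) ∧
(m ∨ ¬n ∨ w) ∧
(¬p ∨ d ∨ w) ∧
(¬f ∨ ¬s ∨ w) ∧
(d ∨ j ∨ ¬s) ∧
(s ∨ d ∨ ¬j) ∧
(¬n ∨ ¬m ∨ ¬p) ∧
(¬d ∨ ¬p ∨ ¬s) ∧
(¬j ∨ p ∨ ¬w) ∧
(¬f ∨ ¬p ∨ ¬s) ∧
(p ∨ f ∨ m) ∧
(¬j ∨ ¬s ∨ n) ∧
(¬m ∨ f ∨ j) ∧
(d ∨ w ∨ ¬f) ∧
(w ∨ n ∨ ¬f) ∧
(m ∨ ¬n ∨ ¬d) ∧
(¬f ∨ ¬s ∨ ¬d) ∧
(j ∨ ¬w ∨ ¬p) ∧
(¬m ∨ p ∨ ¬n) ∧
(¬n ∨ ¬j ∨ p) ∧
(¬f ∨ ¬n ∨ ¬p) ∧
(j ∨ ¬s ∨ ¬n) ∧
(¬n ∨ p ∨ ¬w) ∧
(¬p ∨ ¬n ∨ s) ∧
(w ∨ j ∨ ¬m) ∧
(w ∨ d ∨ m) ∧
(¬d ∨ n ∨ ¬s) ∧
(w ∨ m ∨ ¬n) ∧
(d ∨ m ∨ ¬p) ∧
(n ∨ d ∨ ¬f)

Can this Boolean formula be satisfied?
No

No, the formula is not satisfiable.

No assignment of truth values to the variables can make all 40 clauses true simultaneously.

The formula is UNSAT (unsatisfiable).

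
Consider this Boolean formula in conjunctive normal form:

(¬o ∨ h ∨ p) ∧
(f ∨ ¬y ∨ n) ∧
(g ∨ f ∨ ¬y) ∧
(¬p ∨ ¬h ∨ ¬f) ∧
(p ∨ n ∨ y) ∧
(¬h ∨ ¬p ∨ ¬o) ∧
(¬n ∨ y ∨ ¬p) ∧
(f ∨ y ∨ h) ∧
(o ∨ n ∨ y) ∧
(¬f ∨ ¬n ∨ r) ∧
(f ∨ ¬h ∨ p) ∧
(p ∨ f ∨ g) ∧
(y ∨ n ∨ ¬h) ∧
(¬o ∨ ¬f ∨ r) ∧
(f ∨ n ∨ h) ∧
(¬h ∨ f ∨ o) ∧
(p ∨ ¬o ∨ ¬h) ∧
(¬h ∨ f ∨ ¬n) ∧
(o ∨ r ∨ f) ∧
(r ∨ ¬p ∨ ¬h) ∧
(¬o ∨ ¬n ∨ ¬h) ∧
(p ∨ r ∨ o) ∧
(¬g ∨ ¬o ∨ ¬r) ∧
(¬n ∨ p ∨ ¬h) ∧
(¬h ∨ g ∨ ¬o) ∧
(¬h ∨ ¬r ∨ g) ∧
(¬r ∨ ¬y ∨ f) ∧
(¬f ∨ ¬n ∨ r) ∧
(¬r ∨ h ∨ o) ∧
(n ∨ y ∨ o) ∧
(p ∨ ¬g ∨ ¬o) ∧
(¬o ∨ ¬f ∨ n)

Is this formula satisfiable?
Yes

Yes, the formula is satisfiable.

One satisfying assignment is: h=True, p=False, y=True, g=True, r=True, o=False, f=True, n=False

Verification: With this assignment, all 32 clauses evaluate to true.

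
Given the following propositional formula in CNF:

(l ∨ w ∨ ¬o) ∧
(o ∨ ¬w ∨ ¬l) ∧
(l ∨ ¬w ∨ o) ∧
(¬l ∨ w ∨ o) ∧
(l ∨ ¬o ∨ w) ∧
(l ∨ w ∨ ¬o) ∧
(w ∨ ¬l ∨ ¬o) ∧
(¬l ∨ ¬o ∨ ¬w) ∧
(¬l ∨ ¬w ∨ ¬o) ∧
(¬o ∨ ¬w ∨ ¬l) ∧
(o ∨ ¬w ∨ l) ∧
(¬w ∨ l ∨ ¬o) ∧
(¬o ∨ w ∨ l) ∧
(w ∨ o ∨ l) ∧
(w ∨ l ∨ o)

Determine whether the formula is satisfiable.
No

No, the formula is not satisfiable.

No assignment of truth values to the variables can make all 15 clauses true simultaneously.

The formula is UNSAT (unsatisfiable).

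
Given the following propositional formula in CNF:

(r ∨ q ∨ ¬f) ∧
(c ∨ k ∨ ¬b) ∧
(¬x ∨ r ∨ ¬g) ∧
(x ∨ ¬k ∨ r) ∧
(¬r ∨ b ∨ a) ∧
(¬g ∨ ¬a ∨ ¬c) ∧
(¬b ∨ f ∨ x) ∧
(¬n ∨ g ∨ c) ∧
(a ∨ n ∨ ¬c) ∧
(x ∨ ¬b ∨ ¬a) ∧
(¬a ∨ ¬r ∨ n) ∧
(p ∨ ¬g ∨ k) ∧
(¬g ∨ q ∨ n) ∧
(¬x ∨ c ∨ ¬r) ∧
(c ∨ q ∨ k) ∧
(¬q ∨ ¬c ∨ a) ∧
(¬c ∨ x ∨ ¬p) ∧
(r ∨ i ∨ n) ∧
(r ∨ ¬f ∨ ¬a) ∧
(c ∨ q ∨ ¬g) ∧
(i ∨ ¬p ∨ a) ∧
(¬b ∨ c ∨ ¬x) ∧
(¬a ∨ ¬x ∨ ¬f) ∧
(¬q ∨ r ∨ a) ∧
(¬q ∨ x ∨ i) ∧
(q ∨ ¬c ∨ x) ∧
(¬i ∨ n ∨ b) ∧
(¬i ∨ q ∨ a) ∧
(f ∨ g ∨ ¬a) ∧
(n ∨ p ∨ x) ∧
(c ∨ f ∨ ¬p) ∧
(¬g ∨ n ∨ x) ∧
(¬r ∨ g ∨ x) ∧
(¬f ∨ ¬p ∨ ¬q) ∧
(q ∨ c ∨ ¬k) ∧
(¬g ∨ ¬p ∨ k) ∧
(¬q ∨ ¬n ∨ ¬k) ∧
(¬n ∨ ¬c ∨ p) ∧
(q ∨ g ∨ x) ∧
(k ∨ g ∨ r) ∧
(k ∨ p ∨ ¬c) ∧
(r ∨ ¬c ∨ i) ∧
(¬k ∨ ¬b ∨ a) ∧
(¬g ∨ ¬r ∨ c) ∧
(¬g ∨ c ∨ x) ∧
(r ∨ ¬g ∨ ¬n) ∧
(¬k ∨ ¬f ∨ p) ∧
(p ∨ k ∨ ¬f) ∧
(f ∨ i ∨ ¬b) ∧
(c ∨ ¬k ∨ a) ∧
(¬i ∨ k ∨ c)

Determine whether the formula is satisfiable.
No

No, the formula is not satisfiable.

No assignment of truth values to the variables can make all 51 clauses true simultaneously.

The formula is UNSAT (unsatisfiable).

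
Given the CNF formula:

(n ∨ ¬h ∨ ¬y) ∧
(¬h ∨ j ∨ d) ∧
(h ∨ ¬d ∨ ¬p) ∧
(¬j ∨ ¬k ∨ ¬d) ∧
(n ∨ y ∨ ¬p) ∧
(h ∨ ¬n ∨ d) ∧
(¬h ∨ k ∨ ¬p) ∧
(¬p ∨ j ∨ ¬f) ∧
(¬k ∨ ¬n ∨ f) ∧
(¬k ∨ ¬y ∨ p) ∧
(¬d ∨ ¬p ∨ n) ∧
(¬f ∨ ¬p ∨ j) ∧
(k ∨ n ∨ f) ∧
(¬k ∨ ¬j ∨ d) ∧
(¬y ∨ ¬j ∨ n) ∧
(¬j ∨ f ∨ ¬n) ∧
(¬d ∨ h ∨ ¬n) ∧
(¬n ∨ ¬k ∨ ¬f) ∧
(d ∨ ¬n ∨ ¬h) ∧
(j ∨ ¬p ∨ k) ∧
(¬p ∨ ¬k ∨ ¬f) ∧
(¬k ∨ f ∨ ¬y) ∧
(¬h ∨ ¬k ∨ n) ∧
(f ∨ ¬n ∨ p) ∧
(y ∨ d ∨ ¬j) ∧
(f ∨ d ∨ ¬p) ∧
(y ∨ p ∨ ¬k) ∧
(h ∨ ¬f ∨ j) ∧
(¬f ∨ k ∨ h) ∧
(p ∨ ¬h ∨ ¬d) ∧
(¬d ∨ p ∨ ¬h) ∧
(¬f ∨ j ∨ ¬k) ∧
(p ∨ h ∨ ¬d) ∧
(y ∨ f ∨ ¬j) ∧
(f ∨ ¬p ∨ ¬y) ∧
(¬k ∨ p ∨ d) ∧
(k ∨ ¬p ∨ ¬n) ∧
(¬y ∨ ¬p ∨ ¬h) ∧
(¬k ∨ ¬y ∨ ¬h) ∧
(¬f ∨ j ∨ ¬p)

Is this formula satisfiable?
No

No, the formula is not satisfiable.

No assignment of truth values to the variables can make all 40 clauses true simultaneously.

The formula is UNSAT (unsatisfiable).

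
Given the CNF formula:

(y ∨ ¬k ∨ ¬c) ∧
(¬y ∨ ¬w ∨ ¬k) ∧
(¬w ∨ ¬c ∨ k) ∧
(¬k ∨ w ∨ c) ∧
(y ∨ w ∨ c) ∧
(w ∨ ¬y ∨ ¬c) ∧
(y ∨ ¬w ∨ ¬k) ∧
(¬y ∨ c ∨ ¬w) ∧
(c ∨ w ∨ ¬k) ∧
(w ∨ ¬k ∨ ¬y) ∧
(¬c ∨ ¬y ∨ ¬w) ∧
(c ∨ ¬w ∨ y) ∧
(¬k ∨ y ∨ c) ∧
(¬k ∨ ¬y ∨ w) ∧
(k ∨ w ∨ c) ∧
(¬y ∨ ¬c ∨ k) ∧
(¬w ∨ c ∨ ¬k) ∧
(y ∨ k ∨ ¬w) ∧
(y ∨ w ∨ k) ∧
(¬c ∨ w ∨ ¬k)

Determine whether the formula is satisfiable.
No

No, the formula is not satisfiable.

No assignment of truth values to the variables can make all 20 clauses true simultaneously.

The formula is UNSAT (unsatisfiable).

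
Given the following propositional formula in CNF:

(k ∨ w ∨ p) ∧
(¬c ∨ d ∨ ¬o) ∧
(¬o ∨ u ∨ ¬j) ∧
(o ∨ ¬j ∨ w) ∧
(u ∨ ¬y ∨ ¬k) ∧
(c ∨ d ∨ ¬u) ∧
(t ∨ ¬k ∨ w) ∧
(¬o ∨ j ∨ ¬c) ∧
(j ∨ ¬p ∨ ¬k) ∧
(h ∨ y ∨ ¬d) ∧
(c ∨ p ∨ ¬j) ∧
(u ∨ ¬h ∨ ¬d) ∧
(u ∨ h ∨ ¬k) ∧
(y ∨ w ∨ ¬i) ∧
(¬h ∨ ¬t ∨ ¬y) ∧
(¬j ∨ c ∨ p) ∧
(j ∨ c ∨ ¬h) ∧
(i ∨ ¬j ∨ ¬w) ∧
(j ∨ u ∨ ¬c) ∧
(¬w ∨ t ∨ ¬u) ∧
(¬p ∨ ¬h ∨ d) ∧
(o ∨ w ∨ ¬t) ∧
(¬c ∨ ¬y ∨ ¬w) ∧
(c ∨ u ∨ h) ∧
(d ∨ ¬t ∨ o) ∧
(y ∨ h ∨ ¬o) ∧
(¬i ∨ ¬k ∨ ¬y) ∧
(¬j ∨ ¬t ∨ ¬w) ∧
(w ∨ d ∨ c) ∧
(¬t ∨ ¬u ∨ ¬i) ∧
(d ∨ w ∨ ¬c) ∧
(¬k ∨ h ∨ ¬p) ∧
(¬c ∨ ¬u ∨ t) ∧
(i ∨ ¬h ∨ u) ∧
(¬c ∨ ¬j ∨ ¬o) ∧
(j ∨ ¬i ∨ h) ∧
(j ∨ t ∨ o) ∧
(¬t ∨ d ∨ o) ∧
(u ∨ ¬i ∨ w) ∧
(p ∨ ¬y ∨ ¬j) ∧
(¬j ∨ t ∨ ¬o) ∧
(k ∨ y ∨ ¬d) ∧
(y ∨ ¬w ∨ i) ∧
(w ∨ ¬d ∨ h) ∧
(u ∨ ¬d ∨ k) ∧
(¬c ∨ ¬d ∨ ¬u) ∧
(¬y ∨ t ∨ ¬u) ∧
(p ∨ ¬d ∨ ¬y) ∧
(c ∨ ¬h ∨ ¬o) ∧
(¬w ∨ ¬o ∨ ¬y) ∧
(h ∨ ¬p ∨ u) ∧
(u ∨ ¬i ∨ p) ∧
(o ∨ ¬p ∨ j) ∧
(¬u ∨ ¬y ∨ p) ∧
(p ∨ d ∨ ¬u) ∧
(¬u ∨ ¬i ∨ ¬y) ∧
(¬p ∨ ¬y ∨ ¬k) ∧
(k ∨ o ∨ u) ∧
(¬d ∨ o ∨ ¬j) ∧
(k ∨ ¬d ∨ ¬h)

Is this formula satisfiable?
No

No, the formula is not satisfiable.

No assignment of truth values to the variables can make all 60 clauses true simultaneously.

The formula is UNSAT (unsatisfiable).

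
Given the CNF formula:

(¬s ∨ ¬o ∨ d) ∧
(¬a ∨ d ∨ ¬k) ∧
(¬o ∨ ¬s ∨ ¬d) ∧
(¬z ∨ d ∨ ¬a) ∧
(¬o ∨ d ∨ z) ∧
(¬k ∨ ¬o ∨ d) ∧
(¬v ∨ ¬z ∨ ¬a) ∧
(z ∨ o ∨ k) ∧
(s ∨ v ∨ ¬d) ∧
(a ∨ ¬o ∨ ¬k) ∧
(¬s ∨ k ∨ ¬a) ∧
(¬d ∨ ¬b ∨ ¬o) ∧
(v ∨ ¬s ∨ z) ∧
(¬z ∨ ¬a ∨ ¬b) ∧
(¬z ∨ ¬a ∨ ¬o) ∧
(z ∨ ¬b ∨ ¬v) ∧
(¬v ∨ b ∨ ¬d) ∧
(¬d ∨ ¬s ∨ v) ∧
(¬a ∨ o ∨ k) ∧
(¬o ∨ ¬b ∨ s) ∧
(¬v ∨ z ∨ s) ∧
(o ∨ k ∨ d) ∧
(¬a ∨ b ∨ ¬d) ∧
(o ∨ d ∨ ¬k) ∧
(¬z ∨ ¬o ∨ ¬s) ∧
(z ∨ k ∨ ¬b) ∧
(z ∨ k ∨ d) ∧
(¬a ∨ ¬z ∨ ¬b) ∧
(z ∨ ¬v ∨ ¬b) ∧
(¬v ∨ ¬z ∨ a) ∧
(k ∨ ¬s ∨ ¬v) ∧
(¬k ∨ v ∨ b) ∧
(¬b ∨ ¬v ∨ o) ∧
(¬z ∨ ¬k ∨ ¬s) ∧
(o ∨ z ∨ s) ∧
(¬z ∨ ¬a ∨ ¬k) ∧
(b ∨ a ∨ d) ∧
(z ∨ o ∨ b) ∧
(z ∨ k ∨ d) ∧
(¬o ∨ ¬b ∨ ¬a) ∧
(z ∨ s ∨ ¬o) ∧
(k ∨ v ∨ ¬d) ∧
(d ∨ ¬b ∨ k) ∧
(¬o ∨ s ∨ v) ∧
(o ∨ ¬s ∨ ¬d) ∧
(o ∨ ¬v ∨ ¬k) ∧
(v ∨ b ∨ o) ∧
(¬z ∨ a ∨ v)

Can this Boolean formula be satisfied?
No

No, the formula is not satisfiable.

No assignment of truth values to the variables can make all 48 clauses true simultaneously.

The formula is UNSAT (unsatisfiable).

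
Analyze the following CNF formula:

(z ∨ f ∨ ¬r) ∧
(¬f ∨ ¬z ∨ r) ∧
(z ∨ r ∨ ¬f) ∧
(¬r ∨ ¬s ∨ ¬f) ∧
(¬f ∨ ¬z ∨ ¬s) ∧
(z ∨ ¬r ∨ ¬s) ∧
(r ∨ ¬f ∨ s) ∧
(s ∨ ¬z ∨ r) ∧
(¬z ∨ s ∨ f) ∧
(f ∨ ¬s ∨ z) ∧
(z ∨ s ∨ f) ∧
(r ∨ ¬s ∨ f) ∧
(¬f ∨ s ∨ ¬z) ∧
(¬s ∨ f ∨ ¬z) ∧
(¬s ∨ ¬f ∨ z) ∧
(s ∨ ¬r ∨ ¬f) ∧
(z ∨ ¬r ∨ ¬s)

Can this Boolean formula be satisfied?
No

No, the formula is not satisfiable.

No assignment of truth values to the variables can make all 17 clauses true simultaneously.

The formula is UNSAT (unsatisfiable).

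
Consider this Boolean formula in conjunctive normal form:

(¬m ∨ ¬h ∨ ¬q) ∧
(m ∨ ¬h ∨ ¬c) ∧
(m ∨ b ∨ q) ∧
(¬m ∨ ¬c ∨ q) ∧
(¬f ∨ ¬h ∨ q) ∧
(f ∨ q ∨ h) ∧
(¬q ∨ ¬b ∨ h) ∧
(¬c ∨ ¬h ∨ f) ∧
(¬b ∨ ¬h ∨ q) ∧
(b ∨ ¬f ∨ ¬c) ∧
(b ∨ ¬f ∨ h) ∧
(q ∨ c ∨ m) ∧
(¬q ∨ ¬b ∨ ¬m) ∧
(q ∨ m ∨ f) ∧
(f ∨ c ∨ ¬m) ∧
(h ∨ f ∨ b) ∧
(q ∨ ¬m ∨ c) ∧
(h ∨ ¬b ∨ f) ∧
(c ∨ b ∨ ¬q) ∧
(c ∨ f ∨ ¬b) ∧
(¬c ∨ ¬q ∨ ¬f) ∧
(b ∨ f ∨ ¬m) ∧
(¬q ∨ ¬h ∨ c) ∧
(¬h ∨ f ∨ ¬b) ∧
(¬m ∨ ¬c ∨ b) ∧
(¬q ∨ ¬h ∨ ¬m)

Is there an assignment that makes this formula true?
Yes

Yes, the formula is satisfiable.

One satisfying assignment is: q=False, m=False, c=True, h=False, f=True, b=True

Verification: With this assignment, all 26 clauses evaluate to true.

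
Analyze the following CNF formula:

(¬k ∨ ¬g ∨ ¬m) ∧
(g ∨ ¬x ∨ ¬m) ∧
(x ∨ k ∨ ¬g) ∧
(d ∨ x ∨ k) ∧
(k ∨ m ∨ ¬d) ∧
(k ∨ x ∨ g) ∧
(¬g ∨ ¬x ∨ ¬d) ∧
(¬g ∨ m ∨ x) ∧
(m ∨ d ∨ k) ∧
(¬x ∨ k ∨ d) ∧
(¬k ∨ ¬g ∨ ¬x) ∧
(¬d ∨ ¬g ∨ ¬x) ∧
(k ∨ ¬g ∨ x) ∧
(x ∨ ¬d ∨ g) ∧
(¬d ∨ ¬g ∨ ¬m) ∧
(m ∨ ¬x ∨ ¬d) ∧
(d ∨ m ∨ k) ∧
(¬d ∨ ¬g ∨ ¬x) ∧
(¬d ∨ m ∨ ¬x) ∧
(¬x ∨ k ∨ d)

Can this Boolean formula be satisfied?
Yes

Yes, the formula is satisfiable.

One satisfying assignment is: k=True, m=False, d=False, g=False, x=False

Verification: With this assignment, all 20 clauses evaluate to true.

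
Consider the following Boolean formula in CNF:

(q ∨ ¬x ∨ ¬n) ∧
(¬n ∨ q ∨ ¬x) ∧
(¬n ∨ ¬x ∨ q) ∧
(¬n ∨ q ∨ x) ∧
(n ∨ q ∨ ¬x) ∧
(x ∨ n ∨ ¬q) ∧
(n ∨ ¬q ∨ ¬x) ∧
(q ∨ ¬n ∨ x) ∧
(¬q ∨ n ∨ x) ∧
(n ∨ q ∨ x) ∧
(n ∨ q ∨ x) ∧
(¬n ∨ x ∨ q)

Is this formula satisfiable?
Yes

Yes, the formula is satisfiable.

One satisfying assignment is: q=True, x=False, n=True

Verification: With this assignment, all 12 clauses evaluate to true.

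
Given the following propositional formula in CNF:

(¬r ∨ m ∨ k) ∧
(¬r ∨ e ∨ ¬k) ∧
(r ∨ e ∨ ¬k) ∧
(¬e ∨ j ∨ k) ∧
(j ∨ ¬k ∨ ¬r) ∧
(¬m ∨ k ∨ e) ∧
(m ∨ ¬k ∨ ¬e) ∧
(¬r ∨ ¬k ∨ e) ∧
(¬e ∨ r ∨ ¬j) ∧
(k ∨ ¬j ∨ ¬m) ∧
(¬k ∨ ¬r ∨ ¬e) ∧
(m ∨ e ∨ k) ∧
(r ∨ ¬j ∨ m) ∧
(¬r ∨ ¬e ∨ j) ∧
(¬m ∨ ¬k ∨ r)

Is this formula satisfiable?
No

No, the formula is not satisfiable.

No assignment of truth values to the variables can make all 15 clauses true simultaneously.

The formula is UNSAT (unsatisfiable).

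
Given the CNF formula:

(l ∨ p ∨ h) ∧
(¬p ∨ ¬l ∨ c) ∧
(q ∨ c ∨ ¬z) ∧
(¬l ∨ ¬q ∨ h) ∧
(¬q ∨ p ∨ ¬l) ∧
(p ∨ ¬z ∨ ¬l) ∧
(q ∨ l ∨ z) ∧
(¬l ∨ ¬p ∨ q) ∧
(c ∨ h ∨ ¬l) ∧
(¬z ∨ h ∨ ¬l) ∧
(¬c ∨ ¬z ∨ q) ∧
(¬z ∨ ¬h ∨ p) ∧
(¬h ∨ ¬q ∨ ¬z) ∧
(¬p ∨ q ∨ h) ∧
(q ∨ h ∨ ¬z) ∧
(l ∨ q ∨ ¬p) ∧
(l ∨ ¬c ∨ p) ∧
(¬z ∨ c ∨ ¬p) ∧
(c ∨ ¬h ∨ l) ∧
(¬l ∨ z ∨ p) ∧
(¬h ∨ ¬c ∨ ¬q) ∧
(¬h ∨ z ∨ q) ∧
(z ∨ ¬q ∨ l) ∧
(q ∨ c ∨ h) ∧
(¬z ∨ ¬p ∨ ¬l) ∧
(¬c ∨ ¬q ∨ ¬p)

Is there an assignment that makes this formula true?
No

No, the formula is not satisfiable.

No assignment of truth values to the variables can make all 26 clauses true simultaneously.

The formula is UNSAT (unsatisfiable).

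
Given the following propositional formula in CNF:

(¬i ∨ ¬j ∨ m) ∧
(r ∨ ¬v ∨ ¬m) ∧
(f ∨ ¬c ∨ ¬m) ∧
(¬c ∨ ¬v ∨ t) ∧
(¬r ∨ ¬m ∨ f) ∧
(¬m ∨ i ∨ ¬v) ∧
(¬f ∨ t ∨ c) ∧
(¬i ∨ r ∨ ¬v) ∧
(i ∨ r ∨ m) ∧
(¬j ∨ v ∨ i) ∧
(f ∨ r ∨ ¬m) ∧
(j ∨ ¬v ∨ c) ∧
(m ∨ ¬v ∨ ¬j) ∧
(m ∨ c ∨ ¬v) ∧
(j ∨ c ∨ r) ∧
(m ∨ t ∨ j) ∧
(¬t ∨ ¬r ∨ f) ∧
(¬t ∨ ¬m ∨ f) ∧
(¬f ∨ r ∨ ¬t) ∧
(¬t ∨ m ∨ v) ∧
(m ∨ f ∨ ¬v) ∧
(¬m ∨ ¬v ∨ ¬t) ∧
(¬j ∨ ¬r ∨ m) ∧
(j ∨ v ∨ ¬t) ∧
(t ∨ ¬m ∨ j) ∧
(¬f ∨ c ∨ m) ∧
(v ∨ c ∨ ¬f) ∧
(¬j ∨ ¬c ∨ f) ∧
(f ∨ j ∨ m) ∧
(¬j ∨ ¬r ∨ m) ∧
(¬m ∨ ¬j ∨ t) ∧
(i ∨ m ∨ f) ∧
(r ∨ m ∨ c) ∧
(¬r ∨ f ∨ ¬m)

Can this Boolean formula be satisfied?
Yes

Yes, the formula is satisfiable.

One satisfying assignment is: i=False, v=True, c=True, m=False, r=True, f=True, t=True, j=False

Verification: With this assignment, all 34 clauses evaluate to true.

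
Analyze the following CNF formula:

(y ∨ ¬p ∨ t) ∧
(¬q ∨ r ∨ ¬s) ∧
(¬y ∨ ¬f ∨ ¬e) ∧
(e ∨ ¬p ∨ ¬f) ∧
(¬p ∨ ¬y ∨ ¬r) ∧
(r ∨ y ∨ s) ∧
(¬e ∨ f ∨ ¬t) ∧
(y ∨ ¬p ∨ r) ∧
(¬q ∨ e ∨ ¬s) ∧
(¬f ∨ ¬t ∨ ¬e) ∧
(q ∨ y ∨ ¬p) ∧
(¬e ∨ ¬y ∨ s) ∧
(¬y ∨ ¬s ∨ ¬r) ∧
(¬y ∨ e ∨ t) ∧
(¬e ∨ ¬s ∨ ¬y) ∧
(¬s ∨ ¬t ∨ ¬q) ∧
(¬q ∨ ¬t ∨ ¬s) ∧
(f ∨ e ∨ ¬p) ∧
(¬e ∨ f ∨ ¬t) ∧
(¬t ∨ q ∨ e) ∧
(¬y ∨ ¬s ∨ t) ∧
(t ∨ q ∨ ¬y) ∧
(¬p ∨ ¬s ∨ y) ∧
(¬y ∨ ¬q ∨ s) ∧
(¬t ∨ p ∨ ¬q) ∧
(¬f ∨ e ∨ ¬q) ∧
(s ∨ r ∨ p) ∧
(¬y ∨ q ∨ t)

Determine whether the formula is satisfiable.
Yes

Yes, the formula is satisfiable.

One satisfying assignment is: r=True, p=False, t=False, y=False, q=False, s=False, f=False, e=False

Verification: With this assignment, all 28 clauses evaluate to true.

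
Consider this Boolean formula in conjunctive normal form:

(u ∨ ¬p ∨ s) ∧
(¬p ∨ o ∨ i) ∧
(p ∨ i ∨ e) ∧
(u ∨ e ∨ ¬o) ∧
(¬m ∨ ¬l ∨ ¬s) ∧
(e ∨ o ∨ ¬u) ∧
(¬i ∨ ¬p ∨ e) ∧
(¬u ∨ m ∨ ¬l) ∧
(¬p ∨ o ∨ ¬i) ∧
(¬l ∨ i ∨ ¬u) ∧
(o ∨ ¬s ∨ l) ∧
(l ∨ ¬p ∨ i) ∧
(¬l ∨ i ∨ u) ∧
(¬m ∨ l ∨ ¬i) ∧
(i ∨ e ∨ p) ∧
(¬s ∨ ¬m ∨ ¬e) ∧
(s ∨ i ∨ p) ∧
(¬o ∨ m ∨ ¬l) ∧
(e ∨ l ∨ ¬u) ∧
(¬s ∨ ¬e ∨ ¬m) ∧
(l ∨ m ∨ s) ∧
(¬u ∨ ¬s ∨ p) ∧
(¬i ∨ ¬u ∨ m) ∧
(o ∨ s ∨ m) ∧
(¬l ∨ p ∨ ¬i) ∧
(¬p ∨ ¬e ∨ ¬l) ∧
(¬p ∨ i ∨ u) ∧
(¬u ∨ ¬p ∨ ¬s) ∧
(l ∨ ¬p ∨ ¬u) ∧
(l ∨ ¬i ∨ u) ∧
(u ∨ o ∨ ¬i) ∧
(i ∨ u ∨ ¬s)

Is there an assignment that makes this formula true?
No

No, the formula is not satisfiable.

No assignment of truth values to the variables can make all 32 clauses true simultaneously.

The formula is UNSAT (unsatisfiable).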